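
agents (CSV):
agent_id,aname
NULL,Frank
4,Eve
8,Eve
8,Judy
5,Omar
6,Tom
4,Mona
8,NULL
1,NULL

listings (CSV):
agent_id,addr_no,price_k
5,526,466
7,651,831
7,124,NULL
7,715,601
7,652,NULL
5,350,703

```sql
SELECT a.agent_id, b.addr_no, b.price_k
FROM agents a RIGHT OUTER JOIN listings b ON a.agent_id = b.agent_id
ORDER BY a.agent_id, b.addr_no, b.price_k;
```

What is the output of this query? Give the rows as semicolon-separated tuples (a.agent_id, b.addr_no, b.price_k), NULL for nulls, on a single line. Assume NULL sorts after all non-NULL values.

(5, 350, 703); (5, 526, 466); (NULL, 124, NULL); (NULL, 651, 831); (NULL, 652, NULL); (NULL, 715, 601)

RIGHT JOIN keeps every row from `listings`; unmatched rows get NULL for `agents`'s columns.
Matching on a.agent_id = b.agent_id. A NULL in a compared column never satisfies the condition.
- a[0] agent_id=NULL → no match.
- a[1] agent_id=4 → no match.
- a[2] agent_id=8 → no match.
- a[3] agent_id=8 → no match.
- a[4] agent_id=5 → 2 match(es) in b → 2 row(s).
- a[5] agent_id=6 → no match.
- a[6] agent_id=4 → no match.
- a[7] agent_id=8 → no match.
- a[8] agent_id=1 → no match.
- plus 4 unmatched b row(s), each kept with NULL a columns.
After projecting and ordering:
a.agent_id | b.addr_no | b.price_k
5 | 350 | 703
5 | 526 | 466
NULL | 124 | NULL
NULL | 651 | 831
NULL | 652 | NULL
NULL | 715 | 601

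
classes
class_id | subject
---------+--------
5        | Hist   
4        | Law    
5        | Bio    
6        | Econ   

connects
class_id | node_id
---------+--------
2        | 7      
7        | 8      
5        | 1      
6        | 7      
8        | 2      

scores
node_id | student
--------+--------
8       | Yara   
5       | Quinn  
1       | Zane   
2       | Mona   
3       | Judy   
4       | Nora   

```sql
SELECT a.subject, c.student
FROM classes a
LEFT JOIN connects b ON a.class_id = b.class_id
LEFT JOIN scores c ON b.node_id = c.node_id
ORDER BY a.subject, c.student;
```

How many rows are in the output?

Joins associate left-to-right: classes LEFT JOIN connects on class_id gives 4 intermediate row(s).
Then LEFT JOIN `scores c` on node_id: each of those 4 rows is kept; rows whose b.node_id has no match in c get NULL for c's columns.
Result: 4 row(s).

4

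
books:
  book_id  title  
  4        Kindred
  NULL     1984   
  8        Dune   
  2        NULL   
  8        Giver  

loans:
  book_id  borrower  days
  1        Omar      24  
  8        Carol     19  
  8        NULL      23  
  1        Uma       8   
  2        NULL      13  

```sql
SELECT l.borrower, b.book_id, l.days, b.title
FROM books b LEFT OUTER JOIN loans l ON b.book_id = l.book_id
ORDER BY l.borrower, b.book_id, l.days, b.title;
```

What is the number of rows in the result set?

7

LEFT JOIN keeps every row from `books`; unmatched rows get NULL for `loans`'s columns.
Matching on b.book_id = l.book_id. A NULL in a compared column never satisfies the condition.
- b (book_id=4) has no partner → padded with NULL.
- b (book_id=NULL) has no partner → padded with NULL.
- b (book_id=8) pairs with 2 row(s) of l.
- b (book_id=2) pairs with 1 row(s) of l.
- b (book_id=8) pairs with 2 row(s) of l.
Total: 5 matched + 2 padded = 7 rows.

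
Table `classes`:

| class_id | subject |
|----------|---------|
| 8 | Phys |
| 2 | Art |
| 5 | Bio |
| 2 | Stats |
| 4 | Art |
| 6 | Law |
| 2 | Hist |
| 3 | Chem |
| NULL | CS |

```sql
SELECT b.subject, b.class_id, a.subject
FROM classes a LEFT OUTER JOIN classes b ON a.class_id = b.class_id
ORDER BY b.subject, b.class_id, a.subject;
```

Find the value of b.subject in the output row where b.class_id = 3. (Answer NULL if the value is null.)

Chem

LEFT JOIN keeps every row from `classes a`; unmatched rows get NULL for `classes b`'s columns.
Matching on a.class_id = b.class_id. A NULL in a compared column never satisfies the condition.
- class_id=8: 1 matching b row(s), so 1 row(s) emitted.
- class_id=2: 3 matching b row(s), so 3 row(s) emitted.
- class_id=5: 1 matching b row(s), so 1 row(s) emitted.
- class_id=2: 3 matching b row(s), so 3 row(s) emitted.
- class_id=4: 1 matching b row(s), so 1 row(s) emitted.
- class_id=6: 1 matching b row(s), so 1 row(s) emitted.
- class_id=2: 3 matching b row(s), so 3 row(s) emitted.
- class_id=3: 1 matching b row(s), so 1 row(s) emitted.
- class_id=NULL: no b row matches, row kept with b columns NULL.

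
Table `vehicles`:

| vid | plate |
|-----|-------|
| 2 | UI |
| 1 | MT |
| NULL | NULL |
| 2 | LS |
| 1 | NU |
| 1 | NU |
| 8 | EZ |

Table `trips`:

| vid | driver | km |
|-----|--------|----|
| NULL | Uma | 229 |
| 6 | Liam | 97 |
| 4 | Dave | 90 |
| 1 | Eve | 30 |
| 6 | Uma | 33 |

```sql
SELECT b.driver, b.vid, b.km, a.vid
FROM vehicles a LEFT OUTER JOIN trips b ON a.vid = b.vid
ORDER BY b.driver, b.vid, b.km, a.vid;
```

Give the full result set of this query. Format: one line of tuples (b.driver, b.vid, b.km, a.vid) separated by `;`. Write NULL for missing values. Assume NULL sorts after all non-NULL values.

(Eve, 1, 30, 1); (Eve, 1, 30, 1); (Eve, 1, 30, 1); (NULL, NULL, NULL, 2); (NULL, NULL, NULL, 2); (NULL, NULL, NULL, 8); (NULL, NULL, NULL, NULL)

LEFT JOIN keeps every row from `vehicles`; unmatched rows get NULL for `trips`'s columns.
Matching on a.vid = b.vid. A NULL in a compared column never satisfies the condition.
Matched pairs: 3; unmatched a rows kept: 4.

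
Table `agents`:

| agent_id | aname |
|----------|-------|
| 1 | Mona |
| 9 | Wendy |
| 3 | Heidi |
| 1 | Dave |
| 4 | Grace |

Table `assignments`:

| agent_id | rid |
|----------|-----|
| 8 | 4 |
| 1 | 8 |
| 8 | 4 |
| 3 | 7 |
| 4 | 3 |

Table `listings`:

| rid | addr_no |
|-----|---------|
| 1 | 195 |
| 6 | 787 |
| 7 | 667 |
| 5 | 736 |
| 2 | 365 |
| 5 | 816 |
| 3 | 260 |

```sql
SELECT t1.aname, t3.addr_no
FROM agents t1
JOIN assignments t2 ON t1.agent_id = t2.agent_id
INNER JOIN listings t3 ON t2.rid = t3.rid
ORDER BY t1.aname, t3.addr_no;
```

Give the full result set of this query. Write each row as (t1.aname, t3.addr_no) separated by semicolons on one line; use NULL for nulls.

(Grace, 260); (Heidi, 667)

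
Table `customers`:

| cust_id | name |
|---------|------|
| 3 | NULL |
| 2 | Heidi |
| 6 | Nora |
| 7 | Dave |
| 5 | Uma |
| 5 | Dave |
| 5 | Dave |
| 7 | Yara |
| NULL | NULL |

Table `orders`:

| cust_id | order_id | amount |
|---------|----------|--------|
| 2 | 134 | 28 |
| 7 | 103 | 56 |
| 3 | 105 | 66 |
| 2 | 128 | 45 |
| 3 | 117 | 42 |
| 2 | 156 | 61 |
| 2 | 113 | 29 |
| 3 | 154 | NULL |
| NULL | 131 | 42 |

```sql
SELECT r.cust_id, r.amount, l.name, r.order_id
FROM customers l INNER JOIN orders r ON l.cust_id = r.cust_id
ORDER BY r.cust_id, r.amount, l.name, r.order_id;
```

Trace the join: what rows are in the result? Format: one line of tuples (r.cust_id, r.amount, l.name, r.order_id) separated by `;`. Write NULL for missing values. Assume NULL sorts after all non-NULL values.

INNER JOIN keeps only pairs where the ON condition holds.
Matching on l.cust_id = r.cust_id. A NULL in a compared column never satisfies the condition.
- cust_id=3: 3 matching r row(s), so 3 row(s) emitted.
- cust_id=2: 4 matching r row(s), so 4 row(s) emitted.
- cust_id=6: no matching r row, dropped.
- cust_id=7: 1 matching r row(s), so 1 row(s) emitted.
- cust_id=5: no matching r row, dropped.
- cust_id=5: no matching r row, dropped.
- cust_id=5: no matching r row, dropped.
- cust_id=7: 1 matching r row(s), so 1 row(s) emitted.
- cust_id=NULL: no matching r row, dropped.
After projecting and ordering:
r.cust_id | r.amount | l.name | r.order_id
2 | 28 | Heidi | 134
2 | 29 | Heidi | 113
2 | 45 | Heidi | 128
2 | 61 | Heidi | 156
3 | 42 | NULL | 117
3 | 66 | NULL | 105
3 | NULL | NULL | 154
7 | 56 | Dave | 103
7 | 56 | Yara | 103

(2, 28, Heidi, 134); (2, 29, Heidi, 113); (2, 45, Heidi, 128); (2, 61, Heidi, 156); (3, 42, NULL, 117); (3, 66, NULL, 105); (3, NULL, NULL, 154); (7, 56, Dave, 103); (7, 56, Yara, 103)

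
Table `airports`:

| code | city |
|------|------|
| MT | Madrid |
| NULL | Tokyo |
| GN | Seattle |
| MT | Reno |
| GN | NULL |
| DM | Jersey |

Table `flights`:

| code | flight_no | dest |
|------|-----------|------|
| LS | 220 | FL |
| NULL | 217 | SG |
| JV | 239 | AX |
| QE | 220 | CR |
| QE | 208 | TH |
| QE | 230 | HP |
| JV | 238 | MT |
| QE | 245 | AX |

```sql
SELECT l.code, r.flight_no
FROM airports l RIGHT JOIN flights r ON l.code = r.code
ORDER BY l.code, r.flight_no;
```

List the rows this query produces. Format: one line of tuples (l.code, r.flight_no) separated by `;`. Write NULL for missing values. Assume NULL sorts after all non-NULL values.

(NULL, 208); (NULL, 217); (NULL, 220); (NULL, 220); (NULL, 230); (NULL, 238); (NULL, 239); (NULL, 245)

RIGHT JOIN keeps every row from `flights`; unmatched rows get NULL for `airports`'s columns.
Matching on l.code = r.code. A NULL in a compared column never satisfies the condition.
Matched pairs: 0; unmatched r rows kept: 8.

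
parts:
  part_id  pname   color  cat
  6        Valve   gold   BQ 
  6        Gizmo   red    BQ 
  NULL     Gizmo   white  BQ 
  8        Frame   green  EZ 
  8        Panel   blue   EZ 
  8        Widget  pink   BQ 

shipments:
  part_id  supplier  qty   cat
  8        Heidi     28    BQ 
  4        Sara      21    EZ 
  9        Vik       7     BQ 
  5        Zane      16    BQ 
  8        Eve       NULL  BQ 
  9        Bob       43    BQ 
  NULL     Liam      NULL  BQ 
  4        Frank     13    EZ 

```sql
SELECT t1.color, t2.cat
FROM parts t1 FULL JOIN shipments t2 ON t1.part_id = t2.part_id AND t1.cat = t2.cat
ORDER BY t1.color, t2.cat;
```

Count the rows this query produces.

FULL OUTER JOIN keeps every row from both sides; unmatched rows get NULL for the other side's columns.
Matching on t1.part_id = t2.part_id AND t1.cat = t2.cat. A NULL in a compared column never satisfies the condition.
- t1[0] part_id=6, cat=BQ → no match; kept with NULLs on the t2 side.
- t1[1] part_id=6, cat=BQ → no match; kept with NULLs on the t2 side.
- t1[2] part_id=NULL, cat=BQ → no match; kept with NULLs on the t2 side.
- t1[3] part_id=8, cat=EZ → no match; kept with NULLs on the t2 side.
- t1[4] part_id=8, cat=EZ → no match; kept with NULLs on the t2 side.
- t1[5] part_id=8, cat=BQ → 2 match(es) in t2 → 2 row(s).
- 6 t2 row(s) had no t1 match → kept, t1 columns NULL.
Total: 2 matched + 11 padded = 13 rows.

13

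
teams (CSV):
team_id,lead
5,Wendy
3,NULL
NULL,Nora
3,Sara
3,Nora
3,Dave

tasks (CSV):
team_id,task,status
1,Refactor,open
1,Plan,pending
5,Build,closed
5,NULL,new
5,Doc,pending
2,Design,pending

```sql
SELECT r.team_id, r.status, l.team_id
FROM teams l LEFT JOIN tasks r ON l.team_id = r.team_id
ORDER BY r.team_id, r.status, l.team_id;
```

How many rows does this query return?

8

LEFT JOIN keeps every row from `teams`; unmatched rows get NULL for `tasks`'s columns.
Matching on l.team_id = r.team_id. A NULL in a compared column never satisfies the condition.
- team_id=5: 3 matching r row(s), so 3 row(s) emitted.
- team_id=3: no r row matches, row kept with r columns NULL.
- team_id=NULL: no r row matches, row kept with r columns NULL.
- team_id=3: no r row matches, row kept with r columns NULL.
- team_id=3: no r row matches, row kept with r columns NULL.
- team_id=3: no r row matches, row kept with r columns NULL.
Total: 3 matched + 5 padded = 8 rows.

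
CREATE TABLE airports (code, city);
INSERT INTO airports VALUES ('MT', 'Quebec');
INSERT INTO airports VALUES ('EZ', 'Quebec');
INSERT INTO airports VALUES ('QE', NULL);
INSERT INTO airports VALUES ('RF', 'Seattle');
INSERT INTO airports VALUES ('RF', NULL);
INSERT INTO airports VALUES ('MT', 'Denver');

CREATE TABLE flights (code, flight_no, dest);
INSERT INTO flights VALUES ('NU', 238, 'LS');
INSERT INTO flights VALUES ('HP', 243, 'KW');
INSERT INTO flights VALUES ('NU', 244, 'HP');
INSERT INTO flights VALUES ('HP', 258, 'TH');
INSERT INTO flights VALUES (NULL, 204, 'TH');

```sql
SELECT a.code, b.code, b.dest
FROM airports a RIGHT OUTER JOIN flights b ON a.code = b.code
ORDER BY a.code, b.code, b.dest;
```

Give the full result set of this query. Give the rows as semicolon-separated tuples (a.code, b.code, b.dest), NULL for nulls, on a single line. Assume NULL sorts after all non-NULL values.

RIGHT JOIN keeps every row from `flights`; unmatched rows get NULL for `airports`'s columns.
Matching on a.code = b.code. A NULL in a compared column never satisfies the condition.
- a (code=MT) has no partner in b.
- a (code=EZ) has no partner in b.
- a (code=QE) has no partner in b.
- a (code=RF) has no partner in b.
- a (code=RF) has no partner in b.
- a (code=MT) has no partner in b.
- plus 5 unmatched b row(s), each kept with NULL a columns.
After projecting and ordering:
a.code | b.code | b.dest
NULL | HP | KW
NULL | HP | TH
NULL | NU | HP
NULL | NU | LS
NULL | NULL | TH

(NULL, HP, KW); (NULL, HP, TH); (NULL, NU, HP); (NULL, NU, LS); (NULL, NULL, TH)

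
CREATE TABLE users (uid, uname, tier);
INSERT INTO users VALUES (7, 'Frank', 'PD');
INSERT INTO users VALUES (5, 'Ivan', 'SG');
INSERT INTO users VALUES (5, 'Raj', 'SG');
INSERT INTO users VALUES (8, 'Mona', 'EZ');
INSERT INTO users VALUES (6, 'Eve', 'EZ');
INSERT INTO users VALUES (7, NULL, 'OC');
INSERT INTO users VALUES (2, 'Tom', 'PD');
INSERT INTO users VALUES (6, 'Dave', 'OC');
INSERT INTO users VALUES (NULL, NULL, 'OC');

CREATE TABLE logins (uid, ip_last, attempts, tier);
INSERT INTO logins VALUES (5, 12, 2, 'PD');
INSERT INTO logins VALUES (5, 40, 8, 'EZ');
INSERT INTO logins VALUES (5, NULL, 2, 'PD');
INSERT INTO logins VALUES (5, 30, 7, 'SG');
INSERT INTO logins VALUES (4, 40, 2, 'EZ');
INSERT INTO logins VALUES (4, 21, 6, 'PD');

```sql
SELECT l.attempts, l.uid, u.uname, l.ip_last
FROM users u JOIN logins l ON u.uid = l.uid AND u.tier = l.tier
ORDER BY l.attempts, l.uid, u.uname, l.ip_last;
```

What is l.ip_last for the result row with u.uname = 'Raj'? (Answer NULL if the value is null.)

INNER JOIN keeps only pairs where the ON condition holds.
Matching on u.uid = l.uid AND u.tier = l.tier. A NULL in a compared column never satisfies the condition.
Matched pairs: 2.

30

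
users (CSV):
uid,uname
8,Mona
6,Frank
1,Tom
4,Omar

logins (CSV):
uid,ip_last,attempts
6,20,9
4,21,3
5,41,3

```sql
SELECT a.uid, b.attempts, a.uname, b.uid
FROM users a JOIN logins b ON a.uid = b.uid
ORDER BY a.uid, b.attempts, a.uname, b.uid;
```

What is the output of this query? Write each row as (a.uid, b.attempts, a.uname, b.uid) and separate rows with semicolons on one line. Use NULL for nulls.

(4, 3, Omar, 4); (6, 9, Frank, 6)

INNER JOIN keeps only pairs where the ON condition holds.
Matching on a.uid = b.uid.
Matched pairs: 2.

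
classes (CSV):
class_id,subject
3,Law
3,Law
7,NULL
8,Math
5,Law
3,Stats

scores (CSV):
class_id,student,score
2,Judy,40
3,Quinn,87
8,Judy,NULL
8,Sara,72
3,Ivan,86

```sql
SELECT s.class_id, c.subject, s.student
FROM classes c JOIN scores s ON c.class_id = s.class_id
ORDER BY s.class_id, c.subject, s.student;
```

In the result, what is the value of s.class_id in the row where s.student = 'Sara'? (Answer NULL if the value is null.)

8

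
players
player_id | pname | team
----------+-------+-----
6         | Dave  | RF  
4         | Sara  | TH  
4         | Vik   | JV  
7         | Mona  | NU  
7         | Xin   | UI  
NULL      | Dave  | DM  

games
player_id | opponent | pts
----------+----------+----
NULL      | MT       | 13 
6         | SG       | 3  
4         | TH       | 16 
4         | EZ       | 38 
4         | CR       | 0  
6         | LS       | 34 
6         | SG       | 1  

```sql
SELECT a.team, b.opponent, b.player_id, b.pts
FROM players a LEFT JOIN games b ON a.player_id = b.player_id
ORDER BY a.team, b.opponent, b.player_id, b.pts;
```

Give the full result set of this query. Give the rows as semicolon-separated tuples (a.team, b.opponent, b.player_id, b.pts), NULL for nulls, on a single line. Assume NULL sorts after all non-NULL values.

(DM, NULL, NULL, NULL); (JV, CR, 4, 0); (JV, EZ, 4, 38); (JV, TH, 4, 16); (NU, NULL, NULL, NULL); (RF, LS, 6, 34); (RF, SG, 6, 1); (RF, SG, 6, 3); (TH, CR, 4, 0); (TH, EZ, 4, 38); (TH, TH, 4, 16); (UI, NULL, NULL, NULL)

LEFT JOIN keeps every row from `players`; unmatched rows get NULL for `games`'s columns.
Matching on a.player_id = b.player_id. A NULL in a compared column never satisfies the condition.
- player_id=6: 3 matching b row(s), so 3 row(s) emitted.
- player_id=4: 3 matching b row(s), so 3 row(s) emitted.
- player_id=4: 3 matching b row(s), so 3 row(s) emitted.
- player_id=7: no b row matches, row kept with b columns NULL.
- player_id=7: no b row matches, row kept with b columns NULL.
- player_id=NULL: no b row matches, row kept with b columns NULL.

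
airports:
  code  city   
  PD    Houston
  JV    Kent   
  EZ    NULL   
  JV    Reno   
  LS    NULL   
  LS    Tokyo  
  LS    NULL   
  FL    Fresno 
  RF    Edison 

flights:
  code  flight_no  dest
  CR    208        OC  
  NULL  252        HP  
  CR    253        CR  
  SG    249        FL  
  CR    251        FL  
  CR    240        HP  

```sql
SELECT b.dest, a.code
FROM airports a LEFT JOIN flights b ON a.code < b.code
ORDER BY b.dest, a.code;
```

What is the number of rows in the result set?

LEFT JOIN keeps every row from `airports`; unmatched rows get NULL for `flights`'s columns.
Matching on a.code < b.code. A NULL in a compared column never satisfies the condition.
Matched pairs: 9; unmatched a rows kept: 0.
Total: 9 rows.

9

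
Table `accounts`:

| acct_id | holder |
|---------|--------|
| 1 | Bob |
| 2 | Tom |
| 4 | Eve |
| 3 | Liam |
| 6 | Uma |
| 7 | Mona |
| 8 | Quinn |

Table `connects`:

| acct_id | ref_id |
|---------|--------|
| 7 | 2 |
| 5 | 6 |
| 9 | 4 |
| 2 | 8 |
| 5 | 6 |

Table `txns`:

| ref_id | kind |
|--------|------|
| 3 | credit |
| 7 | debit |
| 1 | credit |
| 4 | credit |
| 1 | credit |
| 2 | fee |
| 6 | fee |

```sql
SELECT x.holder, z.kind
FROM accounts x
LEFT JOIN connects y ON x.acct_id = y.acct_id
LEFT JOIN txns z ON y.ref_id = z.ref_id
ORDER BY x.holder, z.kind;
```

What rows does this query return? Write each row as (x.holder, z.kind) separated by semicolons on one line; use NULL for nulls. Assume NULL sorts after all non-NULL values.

Step 1 — x LEFT JOIN y on acct_id → 7 row(s).
Then LEFT JOIN `txns z` on ref_id: each of those 7 rows is kept; rows whose y.ref_id has no match in z get NULL for z's columns.

(Bob, NULL); (Eve, NULL); (Liam, NULL); (Mona, fee); (Quinn, NULL); (Tom, NULL); (Uma, NULL)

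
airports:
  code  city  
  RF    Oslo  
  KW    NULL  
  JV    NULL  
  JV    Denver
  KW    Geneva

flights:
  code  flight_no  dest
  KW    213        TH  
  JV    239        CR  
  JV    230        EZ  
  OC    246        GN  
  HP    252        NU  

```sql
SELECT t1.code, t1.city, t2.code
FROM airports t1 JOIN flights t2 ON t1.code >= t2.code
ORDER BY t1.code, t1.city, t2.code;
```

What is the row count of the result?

INNER JOIN keeps only pairs where the ON condition holds.
Matching on t1.code >= t2.code.
Matched pairs: 19.
Total: 19 rows.

19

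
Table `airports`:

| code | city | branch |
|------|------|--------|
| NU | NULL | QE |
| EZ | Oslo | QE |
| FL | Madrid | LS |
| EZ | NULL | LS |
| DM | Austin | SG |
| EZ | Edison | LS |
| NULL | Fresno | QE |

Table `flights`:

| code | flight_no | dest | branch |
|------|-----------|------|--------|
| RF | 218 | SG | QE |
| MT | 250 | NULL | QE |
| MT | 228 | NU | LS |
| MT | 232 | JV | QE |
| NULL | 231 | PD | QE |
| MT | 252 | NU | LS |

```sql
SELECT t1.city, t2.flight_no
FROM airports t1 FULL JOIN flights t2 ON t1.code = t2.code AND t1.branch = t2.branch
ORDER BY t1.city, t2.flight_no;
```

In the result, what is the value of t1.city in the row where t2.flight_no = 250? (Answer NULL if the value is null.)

NULL

FULL OUTER JOIN keeps every row from both sides; unmatched rows get NULL for the other side's columns.
Matching on t1.code = t2.code AND t1.branch = t2.branch. A NULL in a compared column never satisfies the condition.
Matched pairs: 0; unmatched t1 rows kept: 7; unmatched t2 rows kept: 6.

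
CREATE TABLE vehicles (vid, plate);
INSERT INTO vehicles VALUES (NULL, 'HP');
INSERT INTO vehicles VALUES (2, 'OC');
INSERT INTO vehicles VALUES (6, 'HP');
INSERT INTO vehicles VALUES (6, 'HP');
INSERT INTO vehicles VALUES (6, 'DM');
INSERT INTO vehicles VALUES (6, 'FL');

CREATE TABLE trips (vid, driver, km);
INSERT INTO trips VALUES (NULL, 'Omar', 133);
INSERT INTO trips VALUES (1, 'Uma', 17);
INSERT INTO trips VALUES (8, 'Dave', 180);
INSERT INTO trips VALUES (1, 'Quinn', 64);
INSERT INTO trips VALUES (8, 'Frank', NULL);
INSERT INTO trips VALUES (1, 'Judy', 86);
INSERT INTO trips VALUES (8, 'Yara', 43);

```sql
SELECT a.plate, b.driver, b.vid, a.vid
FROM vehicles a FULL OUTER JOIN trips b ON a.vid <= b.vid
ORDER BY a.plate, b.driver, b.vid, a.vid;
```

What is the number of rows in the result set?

FULL OUTER JOIN keeps every row from both sides; unmatched rows get NULL for the other side's columns.
Matching on a.vid <= b.vid. A NULL in a compared column never satisfies the condition.
- a row (vid=NULL): no match → kept, b columns NULL.
- a row (vid=2): matches 3 b row(s) → 3 output row(s).
- a row (vid=6): matches 3 b row(s) → 3 output row(s).
- a row (vid=6): matches 3 b row(s) → 3 output row(s).
- a row (vid=6): matches 3 b row(s) → 3 output row(s).
- a row (vid=6): matches 3 b row(s) → 3 output row(s).
- plus 4 unmatched b row(s), each kept with NULL a columns.
Total: 15 matched + 5 padded = 20 rows.

20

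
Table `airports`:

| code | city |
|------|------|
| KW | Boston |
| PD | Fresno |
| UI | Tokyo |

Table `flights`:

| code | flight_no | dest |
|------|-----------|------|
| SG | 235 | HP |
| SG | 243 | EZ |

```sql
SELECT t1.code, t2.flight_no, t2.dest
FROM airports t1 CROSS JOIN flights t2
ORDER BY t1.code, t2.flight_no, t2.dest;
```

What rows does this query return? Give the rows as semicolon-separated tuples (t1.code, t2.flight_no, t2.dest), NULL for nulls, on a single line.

(KW, 235, HP); (KW, 243, EZ); (PD, 235, HP); (PD, 243, EZ); (UI, 235, HP); (UI, 243, EZ)

CROSS JOIN pairs every row of `airports` with every row of `flights`: 3 × 2 = 6 rows.
After projecting and ordering:
t1.code | t2.flight_no | t2.dest
KW | 235 | HP
KW | 243 | EZ
PD | 235 | HP
PD | 243 | EZ
UI | 235 | HP
UI | 243 | EZ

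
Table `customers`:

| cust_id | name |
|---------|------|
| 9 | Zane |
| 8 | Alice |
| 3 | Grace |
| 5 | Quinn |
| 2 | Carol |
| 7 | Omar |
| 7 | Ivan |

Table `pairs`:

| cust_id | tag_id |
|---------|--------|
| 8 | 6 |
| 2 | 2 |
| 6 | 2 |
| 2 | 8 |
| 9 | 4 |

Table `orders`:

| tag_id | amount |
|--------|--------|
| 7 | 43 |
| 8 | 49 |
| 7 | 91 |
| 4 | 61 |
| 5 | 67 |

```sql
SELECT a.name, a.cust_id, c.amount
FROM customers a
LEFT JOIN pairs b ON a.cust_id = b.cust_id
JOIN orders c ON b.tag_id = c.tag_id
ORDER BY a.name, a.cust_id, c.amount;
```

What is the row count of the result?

2

Joins associate left-to-right: customers LEFT JOIN pairs on cust_id gives 8 intermediate row(s).
Then INNER JOIN `orders c` on tag_id: keep only rows whose b.tag_id appears in c.
Result: 2 row(s).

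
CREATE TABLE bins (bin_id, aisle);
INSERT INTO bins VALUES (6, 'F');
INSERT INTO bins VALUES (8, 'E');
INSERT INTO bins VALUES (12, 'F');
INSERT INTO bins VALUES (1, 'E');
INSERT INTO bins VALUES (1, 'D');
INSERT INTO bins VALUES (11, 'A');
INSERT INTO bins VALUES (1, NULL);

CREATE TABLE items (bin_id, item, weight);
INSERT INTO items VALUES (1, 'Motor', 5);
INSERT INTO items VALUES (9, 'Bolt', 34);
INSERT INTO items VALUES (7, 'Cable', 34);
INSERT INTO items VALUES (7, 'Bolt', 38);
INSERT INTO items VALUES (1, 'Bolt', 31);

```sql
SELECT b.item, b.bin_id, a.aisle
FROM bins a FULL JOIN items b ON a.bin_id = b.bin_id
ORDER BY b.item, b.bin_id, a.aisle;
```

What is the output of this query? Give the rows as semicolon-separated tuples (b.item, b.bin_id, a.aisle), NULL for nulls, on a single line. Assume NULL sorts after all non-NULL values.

(Bolt, 1, D); (Bolt, 1, E); (Bolt, 1, NULL); (Bolt, 7, NULL); (Bolt, 9, NULL); (Cable, 7, NULL); (Motor, 1, D); (Motor, 1, E); (Motor, 1, NULL); (NULL, NULL, A); (NULL, NULL, E); (NULL, NULL, F); (NULL, NULL, F)

FULL OUTER JOIN keeps every row from both sides; unmatched rows get NULL for the other side's columns.
Matching on a.bin_id = b.bin_id.
Matched pairs: 6; unmatched a rows kept: 4; unmatched b rows kept: 3.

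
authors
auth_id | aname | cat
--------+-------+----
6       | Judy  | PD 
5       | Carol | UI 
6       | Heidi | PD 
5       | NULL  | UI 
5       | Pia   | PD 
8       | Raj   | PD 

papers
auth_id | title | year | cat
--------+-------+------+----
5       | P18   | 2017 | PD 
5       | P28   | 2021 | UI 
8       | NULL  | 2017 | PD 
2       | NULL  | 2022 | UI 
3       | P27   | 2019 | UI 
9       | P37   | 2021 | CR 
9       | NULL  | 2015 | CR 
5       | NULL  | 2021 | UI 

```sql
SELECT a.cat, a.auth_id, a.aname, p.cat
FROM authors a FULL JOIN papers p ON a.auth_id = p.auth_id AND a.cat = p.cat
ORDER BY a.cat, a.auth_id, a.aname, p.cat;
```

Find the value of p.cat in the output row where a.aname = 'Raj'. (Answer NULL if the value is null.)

PD

FULL OUTER JOIN keeps every row from both sides; unmatched rows get NULL for the other side's columns.
Matching on a.auth_id = p.auth_id AND a.cat = p.cat.
- a (auth_id=6, cat=PD) has no partner → padded with NULL.
- a (auth_id=5, cat=UI) pairs with 2 row(s) of p.
- a (auth_id=6, cat=PD) has no partner → padded with NULL.
- a (auth_id=5, cat=UI) pairs with 2 row(s) of p.
- a (auth_id=5, cat=PD) pairs with 1 row(s) of p.
- a (auth_id=8, cat=PD) pairs with 1 row(s) of p.
- 4 p row(s) had no a match → kept, a columns NULL.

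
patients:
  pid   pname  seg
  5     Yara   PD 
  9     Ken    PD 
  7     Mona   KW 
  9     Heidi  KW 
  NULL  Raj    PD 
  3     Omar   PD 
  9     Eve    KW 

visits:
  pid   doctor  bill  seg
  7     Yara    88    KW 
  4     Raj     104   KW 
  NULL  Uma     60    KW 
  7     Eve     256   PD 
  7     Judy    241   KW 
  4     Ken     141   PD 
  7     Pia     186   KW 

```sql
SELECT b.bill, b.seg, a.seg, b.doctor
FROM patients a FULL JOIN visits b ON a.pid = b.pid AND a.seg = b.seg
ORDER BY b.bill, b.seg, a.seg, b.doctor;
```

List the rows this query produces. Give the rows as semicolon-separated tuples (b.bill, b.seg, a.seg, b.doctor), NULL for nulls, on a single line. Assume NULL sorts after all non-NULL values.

(60, KW, NULL, Uma); (88, KW, KW, Yara); (104, KW, NULL, Raj); (141, PD, NULL, Ken); (186, KW, KW, Pia); (241, KW, KW, Judy); (256, PD, NULL, Eve); (NULL, NULL, KW, NULL); (NULL, NULL, KW, NULL); (NULL, NULL, PD, NULL); (NULL, NULL, PD, NULL); (NULL, NULL, PD, NULL); (NULL, NULL, PD, NULL)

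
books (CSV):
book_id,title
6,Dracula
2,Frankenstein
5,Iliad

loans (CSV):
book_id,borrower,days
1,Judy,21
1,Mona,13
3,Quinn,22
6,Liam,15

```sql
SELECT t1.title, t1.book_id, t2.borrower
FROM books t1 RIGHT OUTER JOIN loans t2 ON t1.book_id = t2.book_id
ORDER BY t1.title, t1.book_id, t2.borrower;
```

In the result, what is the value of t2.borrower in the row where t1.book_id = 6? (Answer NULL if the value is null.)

RIGHT JOIN keeps every row from `loans`; unmatched rows get NULL for `books`'s columns.
Matching on t1.book_id = t2.book_id.
Matched pairs: 1; unmatched t2 rows kept: 3.

Liam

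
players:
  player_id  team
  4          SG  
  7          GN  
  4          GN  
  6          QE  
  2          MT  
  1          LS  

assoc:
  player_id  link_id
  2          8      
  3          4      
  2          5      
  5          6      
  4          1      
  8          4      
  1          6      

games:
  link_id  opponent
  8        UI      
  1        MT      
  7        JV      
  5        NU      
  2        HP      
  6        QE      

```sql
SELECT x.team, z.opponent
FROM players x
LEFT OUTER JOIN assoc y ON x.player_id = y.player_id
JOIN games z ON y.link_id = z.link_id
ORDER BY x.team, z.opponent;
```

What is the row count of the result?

Step 1 — x LEFT JOIN y on player_id → 7 row(s).
Then INNER JOIN `games z` on link_id: keep only rows whose y.link_id appears in z.
Result: 5 row(s).

5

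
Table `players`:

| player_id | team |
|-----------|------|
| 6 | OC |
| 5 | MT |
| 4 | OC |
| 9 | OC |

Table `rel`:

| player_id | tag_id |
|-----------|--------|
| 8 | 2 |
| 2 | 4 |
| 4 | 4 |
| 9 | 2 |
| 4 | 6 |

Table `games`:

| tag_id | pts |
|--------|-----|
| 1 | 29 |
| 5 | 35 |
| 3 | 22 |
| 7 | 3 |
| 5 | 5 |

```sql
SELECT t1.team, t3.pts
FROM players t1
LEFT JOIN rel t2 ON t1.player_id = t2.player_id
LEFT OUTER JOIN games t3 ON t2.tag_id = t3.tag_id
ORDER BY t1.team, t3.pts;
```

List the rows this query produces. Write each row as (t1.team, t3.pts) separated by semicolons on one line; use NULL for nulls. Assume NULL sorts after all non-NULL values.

(MT, NULL); (OC, NULL); (OC, NULL); (OC, NULL); (OC, NULL)

Joins associate left-to-right: players LEFT JOIN rel on player_id gives 5 intermediate row(s).
Then LEFT JOIN `games t3` on tag_id: each of those 5 rows is kept; rows whose t2.tag_id has no match in t3 get NULL for t3's columns.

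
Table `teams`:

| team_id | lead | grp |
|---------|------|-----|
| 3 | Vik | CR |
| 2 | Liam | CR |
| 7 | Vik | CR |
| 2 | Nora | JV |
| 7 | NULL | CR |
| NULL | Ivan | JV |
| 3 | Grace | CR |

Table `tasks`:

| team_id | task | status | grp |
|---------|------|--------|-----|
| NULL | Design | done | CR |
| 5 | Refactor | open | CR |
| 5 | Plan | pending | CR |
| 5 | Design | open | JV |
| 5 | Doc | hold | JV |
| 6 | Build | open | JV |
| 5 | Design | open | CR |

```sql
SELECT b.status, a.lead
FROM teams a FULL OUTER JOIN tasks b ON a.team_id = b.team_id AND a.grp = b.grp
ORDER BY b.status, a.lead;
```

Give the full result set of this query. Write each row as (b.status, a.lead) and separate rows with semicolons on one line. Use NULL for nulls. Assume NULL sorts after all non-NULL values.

FULL OUTER JOIN keeps every row from both sides; unmatched rows get NULL for the other side's columns.
Matching on a.team_id = b.team_id AND a.grp = b.grp. A NULL in a compared column never satisfies the condition.
Matched pairs: 0; unmatched a rows kept: 7; unmatched b rows kept: 7.

(done, NULL); (hold, NULL); (open, NULL); (open, NULL); (open, NULL); (open, NULL); (pending, NULL); (NULL, Grace); (NULL, Ivan); (NULL, Liam); (NULL, Nora); (NULL, Vik); (NULL, Vik); (NULL, NULL)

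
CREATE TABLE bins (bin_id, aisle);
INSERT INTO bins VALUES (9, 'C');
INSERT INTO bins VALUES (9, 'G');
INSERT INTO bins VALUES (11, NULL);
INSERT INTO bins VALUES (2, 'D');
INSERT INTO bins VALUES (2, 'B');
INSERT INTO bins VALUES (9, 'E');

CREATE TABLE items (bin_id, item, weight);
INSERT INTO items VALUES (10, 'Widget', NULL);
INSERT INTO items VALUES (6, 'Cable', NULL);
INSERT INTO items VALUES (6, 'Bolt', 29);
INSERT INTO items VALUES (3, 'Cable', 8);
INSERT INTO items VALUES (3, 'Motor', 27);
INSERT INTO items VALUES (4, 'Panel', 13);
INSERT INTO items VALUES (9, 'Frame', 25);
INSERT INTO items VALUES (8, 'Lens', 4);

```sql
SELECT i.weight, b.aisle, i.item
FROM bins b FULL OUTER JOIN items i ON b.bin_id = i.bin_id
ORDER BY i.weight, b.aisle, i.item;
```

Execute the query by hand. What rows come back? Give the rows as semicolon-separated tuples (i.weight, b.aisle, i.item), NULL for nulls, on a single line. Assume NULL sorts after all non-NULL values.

FULL OUTER JOIN keeps every row from both sides; unmatched rows get NULL for the other side's columns.
Matching on b.bin_id = i.bin_id.
Matched pairs: 3; unmatched b rows kept: 3; unmatched i rows kept: 7.

(4, NULL, Lens); (8, NULL, Cable); (13, NULL, Panel); (25, C, Frame); (25, E, Frame); (25, G, Frame); (27, NULL, Motor); (29, NULL, Bolt); (NULL, B, NULL); (NULL, D, NULL); (NULL, NULL, Cable); (NULL, NULL, Widget); (NULL, NULL, NULL)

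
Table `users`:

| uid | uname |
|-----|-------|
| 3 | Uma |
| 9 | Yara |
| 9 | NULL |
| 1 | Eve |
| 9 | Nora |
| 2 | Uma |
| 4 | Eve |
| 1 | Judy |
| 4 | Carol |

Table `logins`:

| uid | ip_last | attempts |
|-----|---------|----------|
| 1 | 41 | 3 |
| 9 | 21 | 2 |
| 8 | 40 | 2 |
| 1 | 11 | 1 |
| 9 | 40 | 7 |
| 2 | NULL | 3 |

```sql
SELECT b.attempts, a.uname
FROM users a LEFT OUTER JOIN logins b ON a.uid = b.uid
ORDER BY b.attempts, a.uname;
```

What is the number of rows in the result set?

14

LEFT JOIN keeps every row from `users`; unmatched rows get NULL for `logins`'s columns.
Matching on a.uid = b.uid.
- uid=3: no b row matches, row kept with b columns NULL.
- uid=9: 2 matching b row(s), so 2 row(s) emitted.
- uid=9: 2 matching b row(s), so 2 row(s) emitted.
- uid=1: 2 matching b row(s), so 2 row(s) emitted.
- uid=9: 2 matching b row(s), so 2 row(s) emitted.
- uid=2: 1 matching b row(s), so 1 row(s) emitted.
- uid=4: no b row matches, row kept with b columns NULL.
- uid=1: 2 matching b row(s), so 2 row(s) emitted.
- uid=4: no b row matches, row kept with b columns NULL.
Total: 11 matched + 3 padded = 14 rows.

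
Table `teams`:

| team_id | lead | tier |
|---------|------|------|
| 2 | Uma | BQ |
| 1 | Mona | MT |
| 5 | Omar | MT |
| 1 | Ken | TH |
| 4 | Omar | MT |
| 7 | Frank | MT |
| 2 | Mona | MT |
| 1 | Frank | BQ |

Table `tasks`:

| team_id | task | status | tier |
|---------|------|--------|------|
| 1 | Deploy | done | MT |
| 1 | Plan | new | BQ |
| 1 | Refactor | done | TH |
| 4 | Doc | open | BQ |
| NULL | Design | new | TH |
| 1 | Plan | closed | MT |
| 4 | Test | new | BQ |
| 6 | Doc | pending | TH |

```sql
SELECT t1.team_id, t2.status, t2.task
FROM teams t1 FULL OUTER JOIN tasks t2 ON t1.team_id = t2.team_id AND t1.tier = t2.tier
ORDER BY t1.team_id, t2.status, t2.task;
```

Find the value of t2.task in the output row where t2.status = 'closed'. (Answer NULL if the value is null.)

FULL OUTER JOIN keeps every row from both sides; unmatched rows get NULL for the other side's columns.
Matching on t1.team_id = t2.team_id AND t1.tier = t2.tier. A NULL in a compared column never satisfies the condition.
Matched pairs: 4; unmatched t1 rows kept: 5; unmatched t2 rows kept: 4.

Plan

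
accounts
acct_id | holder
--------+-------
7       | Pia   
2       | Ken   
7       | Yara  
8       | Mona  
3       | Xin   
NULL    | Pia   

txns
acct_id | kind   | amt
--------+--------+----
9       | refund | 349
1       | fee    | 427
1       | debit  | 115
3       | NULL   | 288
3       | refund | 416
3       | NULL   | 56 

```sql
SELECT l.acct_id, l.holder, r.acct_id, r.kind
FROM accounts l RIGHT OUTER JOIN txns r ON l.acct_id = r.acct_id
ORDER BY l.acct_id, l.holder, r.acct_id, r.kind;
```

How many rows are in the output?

6

RIGHT JOIN keeps every row from `txns`; unmatched rows get NULL for `accounts`'s columns.
Matching on l.acct_id = r.acct_id. A NULL in a compared column never satisfies the condition.
- l[0] acct_id=7 → no match.
- l[1] acct_id=2 → no match.
- l[2] acct_id=7 → no match.
- l[3] acct_id=8 → no match.
- l[4] acct_id=3 → 3 match(es) in r → 3 row(s).
- l[5] acct_id=NULL → no match.
- 3 r row(s) had no l match → kept, l columns NULL.
Total: 3 matched + 3 padded = 6 rows.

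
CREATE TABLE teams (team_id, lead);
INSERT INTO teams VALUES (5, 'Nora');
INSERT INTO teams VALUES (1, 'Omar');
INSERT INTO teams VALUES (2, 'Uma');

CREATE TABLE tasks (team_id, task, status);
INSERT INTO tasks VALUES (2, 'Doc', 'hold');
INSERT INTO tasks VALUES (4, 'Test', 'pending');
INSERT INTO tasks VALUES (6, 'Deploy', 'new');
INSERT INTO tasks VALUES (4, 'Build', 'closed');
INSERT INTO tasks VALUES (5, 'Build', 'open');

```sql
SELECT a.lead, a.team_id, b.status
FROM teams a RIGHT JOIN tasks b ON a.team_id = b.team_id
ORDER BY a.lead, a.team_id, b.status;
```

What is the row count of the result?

5

RIGHT JOIN keeps every row from `tasks`; unmatched rows get NULL for `teams`'s columns.
Matching on a.team_id = b.team_id.
- a row (team_id=5): matches 1 b row(s) → 1 output row(s).
- a row (team_id=1): no match.
- a row (team_id=2): matches 1 b row(s) → 1 output row(s).
- 3 row(s) from b found no a partner → padded with NULL.
Total: 2 matched + 3 padded = 5 rows.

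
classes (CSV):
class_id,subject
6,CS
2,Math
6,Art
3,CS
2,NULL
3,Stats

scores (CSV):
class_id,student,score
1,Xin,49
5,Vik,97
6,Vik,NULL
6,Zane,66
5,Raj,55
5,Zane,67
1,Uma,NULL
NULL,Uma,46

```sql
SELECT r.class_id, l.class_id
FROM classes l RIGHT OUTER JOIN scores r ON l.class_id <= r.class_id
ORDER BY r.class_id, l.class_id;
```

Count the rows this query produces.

27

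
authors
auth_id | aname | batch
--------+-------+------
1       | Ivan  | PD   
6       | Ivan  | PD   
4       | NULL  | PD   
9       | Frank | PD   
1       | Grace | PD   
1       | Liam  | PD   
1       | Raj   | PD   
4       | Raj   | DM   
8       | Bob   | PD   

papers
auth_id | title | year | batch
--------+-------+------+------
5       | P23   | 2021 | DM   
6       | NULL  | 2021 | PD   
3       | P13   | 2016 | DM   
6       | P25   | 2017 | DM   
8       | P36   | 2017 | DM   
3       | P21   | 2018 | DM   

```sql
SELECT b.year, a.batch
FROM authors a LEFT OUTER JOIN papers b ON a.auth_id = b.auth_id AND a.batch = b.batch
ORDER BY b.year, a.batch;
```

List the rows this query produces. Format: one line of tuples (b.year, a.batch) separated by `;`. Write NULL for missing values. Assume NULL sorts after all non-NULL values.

LEFT JOIN keeps every row from `authors`; unmatched rows get NULL for `papers`'s columns.
Matching on a.auth_id = b.auth_id AND a.batch = b.batch.
- a[0] auth_id=1, batch=PD → no match; kept with NULLs on the b side.
- a[1] auth_id=6, batch=PD → 1 match(es) in b → 1 row(s).
- a[2] auth_id=4, batch=PD → no match; kept with NULLs on the b side.
- a[3] auth_id=9, batch=PD → no match; kept with NULLs on the b side.
- a[4] auth_id=1, batch=PD → no match; kept with NULLs on the b side.
- a[5] auth_id=1, batch=PD → no match; kept with NULLs on the b side.
- a[6] auth_id=1, batch=PD → no match; kept with NULLs on the b side.
- a[7] auth_id=4, batch=DM → no match; kept with NULLs on the b side.
- a[8] auth_id=8, batch=PD → no match; kept with NULLs on the b side.
After projecting and ordering:
b.year | a.batch
2021 | PD
NULL | DM
NULL | PD
NULL | PD
NULL | PD
NULL | PD
NULL | PD
NULL | PD
NULL | PD

(2021, PD); (NULL, DM); (NULL, PD); (NULL, PD); (NULL, PD); (NULL, PD); (NULL, PD); (NULL, PD); (NULL, PD)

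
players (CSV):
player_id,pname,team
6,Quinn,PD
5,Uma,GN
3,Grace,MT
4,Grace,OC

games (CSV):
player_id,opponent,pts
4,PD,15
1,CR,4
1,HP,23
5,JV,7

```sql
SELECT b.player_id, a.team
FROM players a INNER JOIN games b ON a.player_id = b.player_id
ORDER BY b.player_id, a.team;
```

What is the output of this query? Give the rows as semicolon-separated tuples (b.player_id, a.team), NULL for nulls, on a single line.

(4, OC); (5, GN)

INNER JOIN keeps only pairs where the ON condition holds.
Matching on a.player_id = b.player_id.
Matched pairs: 2.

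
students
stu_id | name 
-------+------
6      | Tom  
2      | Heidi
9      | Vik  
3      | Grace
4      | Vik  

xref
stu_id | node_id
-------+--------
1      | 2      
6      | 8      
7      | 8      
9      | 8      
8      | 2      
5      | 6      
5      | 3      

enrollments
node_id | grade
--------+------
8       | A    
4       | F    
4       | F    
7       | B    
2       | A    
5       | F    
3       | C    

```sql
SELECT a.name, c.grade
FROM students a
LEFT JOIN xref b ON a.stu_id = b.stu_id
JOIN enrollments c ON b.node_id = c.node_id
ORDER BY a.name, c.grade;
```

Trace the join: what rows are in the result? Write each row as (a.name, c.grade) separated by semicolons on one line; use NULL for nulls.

(Tom, A); (Vik, A)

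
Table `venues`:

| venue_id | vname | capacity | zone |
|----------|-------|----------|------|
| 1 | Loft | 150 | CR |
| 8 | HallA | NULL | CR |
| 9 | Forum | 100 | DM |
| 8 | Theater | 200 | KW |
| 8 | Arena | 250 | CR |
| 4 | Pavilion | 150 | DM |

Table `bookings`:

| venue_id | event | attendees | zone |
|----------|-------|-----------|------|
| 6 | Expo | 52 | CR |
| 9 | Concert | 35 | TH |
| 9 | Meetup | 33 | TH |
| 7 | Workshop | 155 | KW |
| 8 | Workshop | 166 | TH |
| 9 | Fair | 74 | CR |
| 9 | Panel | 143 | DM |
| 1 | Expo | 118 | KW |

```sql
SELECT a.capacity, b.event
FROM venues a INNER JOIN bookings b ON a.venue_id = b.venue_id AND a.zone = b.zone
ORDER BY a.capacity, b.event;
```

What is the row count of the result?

1

INNER JOIN keeps only pairs where the ON condition holds.
Matching on a.venue_id = b.venue_id AND a.zone = b.zone.
- a[0] venue_id=1, zone=CR → no match; dropped.
- a[1] venue_id=8, zone=CR → no match; dropped.
- a[2] venue_id=9, zone=DM → 1 match(es) in b → 1 row(s).
- a[3] venue_id=8, zone=KW → no match; dropped.
- a[4] venue_id=8, zone=CR → no match; dropped.
- a[5] venue_id=4, zone=DM → no match; dropped.
Total: 1 rows.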